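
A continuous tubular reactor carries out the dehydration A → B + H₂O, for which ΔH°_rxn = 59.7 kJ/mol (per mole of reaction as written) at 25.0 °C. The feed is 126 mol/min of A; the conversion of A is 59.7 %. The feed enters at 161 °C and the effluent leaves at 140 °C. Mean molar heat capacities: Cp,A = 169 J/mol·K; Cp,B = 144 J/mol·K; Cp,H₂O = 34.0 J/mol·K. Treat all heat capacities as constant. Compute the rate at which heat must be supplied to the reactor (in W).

Extent of reaction ξ = 0.597 × 126 = 75.222 mol/min
Reaction term: ξ·ΔH°_rxn = 75.222 × 59.7 = 4490.8 kJ/min
Sensible, feed 161→25 °C: -2896 kJ/min
Outlet flows (mol/min): A 50.778, B 75.222, H₂O 75.222
Sensible, products 25→140 °C: 2526.7 kJ/min
Q = ΔH = 4121.4 kJ/min = 68.691 kW
Heat supplied = 68691 W

Q_in = 68700 W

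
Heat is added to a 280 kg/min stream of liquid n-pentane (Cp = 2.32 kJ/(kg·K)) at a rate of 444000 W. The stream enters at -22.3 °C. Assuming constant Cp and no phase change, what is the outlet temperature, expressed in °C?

T_out = 18.7 °C

Q = 444000 W = 26640 kJ/min
ΔT = Q/(ṁ·Cp) = 26640/(280×2.32) = 41.01 K
T_out = -22.3 + 41.01 = 18.71 °C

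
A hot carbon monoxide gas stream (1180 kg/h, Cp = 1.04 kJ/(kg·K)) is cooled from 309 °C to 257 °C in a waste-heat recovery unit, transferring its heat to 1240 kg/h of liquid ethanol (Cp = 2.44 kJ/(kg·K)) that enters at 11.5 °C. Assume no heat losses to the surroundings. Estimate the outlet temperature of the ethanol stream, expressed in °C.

T_c,out = 32.6 °C

Heat released by hot stream: Q = 1180 × 1.04 × (309 − 257) = 63814 kJ/h
Energy balance on cold side (adiabatic exchanger): Q = ṁ_c·Cp_c·(T_c,out − T_c,in)
T_c,out = 11.5 + 63814/(1240 × 2.44) = 32.591 °C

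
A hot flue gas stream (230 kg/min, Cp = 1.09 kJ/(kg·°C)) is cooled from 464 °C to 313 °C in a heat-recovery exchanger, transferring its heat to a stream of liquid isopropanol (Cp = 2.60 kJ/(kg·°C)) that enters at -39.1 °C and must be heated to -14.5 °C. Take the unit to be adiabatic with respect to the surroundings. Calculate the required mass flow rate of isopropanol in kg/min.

ṁ_c = 592 kg/min

Heat released by hot stream: Q = 230 × 1.09 × (464 − 313) = 37856 kJ/min
Energy balance on cold side (adiabatic exchanger): Q = ṁ_c·Cp_c·(T_c,out − T_c,in)
ṁ_c = 37856 / [2.60 × (-14.5 − -39.1)] = 591.87 kg/min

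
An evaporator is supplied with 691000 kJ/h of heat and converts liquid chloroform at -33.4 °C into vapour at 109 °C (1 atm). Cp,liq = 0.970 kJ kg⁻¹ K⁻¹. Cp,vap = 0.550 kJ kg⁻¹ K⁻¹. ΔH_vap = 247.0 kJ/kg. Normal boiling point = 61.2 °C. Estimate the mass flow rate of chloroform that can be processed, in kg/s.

Δh = 0.970×(61.2−-33.4) + 247.0 + 0.550×(109−61.2) = 365.05 kJ/kg
Q = 691000 kJ/h = 191.94 kJ/s = 191.94 kJ/s
ṁ = Q/Δh = 191.94 / 365.05 = 0.5258 kg/s

ṁ = 0.526 kg/s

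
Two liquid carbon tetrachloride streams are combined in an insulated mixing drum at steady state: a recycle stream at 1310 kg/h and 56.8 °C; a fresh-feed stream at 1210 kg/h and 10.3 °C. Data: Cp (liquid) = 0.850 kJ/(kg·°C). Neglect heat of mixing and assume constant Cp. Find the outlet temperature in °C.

No heat crosses the boundary, so H_out = H_in.
T_out = Σ ṁᵢCp,ᵢTᵢ / Σ ṁᵢCp,ᵢ
      = 73840 / 2142 = 34.473 °C

T_out = 34.5 °C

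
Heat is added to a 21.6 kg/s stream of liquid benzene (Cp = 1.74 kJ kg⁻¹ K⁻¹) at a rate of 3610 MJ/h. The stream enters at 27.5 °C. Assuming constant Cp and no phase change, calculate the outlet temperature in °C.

Q = 3610 MJ/h = 1002.8 kJ/s
ΔT = Q/(ṁ·Cp) = 1002.8/(21.6×1.74) = 26.681 K
T_out = 27.5 + 26.681 = 54.181 °C

T_out = 54.2 °C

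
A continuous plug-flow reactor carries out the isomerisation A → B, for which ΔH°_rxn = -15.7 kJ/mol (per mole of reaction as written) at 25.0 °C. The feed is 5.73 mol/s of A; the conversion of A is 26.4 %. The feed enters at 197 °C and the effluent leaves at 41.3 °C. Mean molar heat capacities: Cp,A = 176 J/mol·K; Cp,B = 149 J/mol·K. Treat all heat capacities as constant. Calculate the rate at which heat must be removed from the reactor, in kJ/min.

Extent of reaction ξ = 0.264 × 5.73 = 1.5127 mol/s
Reaction term: ξ·ΔH°_rxn = 1.5127 × -15.7 = -23.75 kJ/s
Sensible, feed 197→25 °C: -173.46 kJ/s
Outlet flows (mol/s): A 4.2173, B 1.5127
Sensible, products 25→41.3 °C: 15.772 kJ/s
Q = ΔH = -181.44 kJ/s = -181.44 kW
Heat removed = 10886 kJ/min

Q_out = 10900 kJ/min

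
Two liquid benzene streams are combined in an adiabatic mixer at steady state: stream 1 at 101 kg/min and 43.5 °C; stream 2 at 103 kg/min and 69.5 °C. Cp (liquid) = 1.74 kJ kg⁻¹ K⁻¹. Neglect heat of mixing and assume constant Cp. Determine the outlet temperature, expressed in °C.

Energy balance with Q = 0: Σ ṁᵢCp,ᵢ(T_out − Tᵢ) = 0
T_out = Σ ṁᵢCp,ᵢTᵢ / Σ ṁᵢCp,ᵢ
      = 20100 / 354.96 = 56.627 °C

T_out = 56.6 °C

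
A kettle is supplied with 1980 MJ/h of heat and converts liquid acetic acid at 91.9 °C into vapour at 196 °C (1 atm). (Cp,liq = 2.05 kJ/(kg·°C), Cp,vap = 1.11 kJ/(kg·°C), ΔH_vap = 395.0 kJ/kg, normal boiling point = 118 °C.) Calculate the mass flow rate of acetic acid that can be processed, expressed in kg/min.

ṁ = 61.7 kg/min

Δh = 2.05×(118−91.9) + 395.0 + 1.11×(196−118) = 535.09 kJ/kg
Q = 1980 MJ/h = 550 kJ/s = 33000 kJ/min
ṁ = Q/Δh = 33000 / 535.09 = 61.672 kg/min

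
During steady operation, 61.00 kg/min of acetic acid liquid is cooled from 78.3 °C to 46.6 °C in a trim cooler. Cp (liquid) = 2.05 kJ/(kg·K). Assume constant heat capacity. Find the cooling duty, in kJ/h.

Q = ṁ·Cp·ΔT = 61.00 × 2.05 × (46.6 − 78.3) = -3964.1 kJ/min
Converting: 3964.1 / 60 s = 66.068 kW
Cooling duty = 237850 kJ/h

Q_c = 238000 kJ/h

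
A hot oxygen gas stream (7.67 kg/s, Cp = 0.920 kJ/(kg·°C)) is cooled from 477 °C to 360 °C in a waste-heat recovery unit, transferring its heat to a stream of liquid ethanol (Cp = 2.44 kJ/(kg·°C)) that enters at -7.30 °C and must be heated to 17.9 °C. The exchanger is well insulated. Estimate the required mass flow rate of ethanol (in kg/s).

Heat released by hot stream: Q = 7.67 × 0.920 × (477 − 360) = 825.6 kJ/s
Energy balance on cold side (adiabatic exchanger): Q = ṁ_c·Cp_c·(T_c,out − T_c,in)
ṁ_c = 825.6 / [2.44 × (17.9 − -7.30)] = 13.427 kg/s

ṁ_c = 13.4 kg/s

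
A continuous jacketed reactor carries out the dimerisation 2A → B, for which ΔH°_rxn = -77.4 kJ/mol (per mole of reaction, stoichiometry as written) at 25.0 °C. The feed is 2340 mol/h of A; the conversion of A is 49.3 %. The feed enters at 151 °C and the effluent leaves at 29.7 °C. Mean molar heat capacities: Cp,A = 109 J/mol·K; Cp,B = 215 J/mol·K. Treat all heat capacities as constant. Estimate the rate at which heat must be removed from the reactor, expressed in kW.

Extent of reaction ξ = 0.493 × 2340 / 2 = 576.81 mol/h
Reaction term: ξ·ΔH°_rxn = 576.81 × -77.4 = -44645 kJ/h
Sensible, feed 151→25 °C: -32138 kJ/h
Outlet flows (mol/h): A 1186.4, B 576.81
Sensible, products 25→29.7 °C: 1190.6 kJ/h
Q = ΔH = -75592 kJ/h = -20.998 kW
Heat removed = 20.998 kW

Q_out = 21.0 kW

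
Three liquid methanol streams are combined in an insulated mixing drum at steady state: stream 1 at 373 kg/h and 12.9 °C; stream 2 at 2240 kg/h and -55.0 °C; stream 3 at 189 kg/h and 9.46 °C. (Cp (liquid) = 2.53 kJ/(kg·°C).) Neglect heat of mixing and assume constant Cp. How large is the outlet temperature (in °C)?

T_out = -41.6 °C

No heat crosses the boundary, so H_out = H_in.
Σ ṁᵢCp,ᵢTᵢ = 373×2.53×12.9 + 2240×2.53×-55.0 + 189×2.53×9.46 = -295000
Σ ṁᵢCp,ᵢ = 373×2.53 + 2240×2.53 + 189×2.53 = 7089.1
T_out = -295000 / 7089.1 = -41.613 °C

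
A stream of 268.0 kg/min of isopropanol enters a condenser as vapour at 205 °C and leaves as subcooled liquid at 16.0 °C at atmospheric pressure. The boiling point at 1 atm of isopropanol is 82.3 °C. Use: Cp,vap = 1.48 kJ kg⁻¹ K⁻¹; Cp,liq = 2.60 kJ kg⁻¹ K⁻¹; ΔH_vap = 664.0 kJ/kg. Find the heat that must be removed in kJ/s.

Q_c = 4550 kJ/s

vapour 205→82.3 °C: -181.6 kJ/kg
condensation at 82.3 °C: -664 kJ/kg
liquid 82.3→16.0 °C: -172.38 kJ/kg
Δh = -181.6 + -664 + -172.38 = -1018 kJ/kg
Q = ṁ·Δh = 268.0 kg/min × -1018 kJ/kg = -272820 kJ/min
|Q| = 4547 kW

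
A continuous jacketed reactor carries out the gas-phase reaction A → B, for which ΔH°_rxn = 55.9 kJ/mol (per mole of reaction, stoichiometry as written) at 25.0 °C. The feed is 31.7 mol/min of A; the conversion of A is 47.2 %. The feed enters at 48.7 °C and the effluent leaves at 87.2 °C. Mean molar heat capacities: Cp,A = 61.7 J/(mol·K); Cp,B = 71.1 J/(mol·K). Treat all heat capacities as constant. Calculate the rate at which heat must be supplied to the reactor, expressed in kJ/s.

Extent of reaction ξ = 0.472 × 31.7 = 14.962 mol/min
Reaction term: ξ·ΔH°_rxn = 14.962 × 55.9 = 836.4 kJ/min
Sensible, feed 48.7→25 °C: -46.355 kJ/min
Outlet flows (mol/min): A 16.738, B 14.962
Sensible, products 25→87.2 °C: 130.4 kJ/min
Q = ΔH = 920.45 kJ/min = 15.341 kW
Heat supplied = 15.341 kJ/s

Q_in = 15.3 kJ/s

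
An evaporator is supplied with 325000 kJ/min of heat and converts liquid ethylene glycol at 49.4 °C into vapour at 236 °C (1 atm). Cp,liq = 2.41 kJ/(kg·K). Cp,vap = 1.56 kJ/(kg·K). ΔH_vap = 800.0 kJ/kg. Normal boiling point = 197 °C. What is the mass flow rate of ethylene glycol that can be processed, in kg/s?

Δh = 2.41×(197−49.4) + 800.0 + 1.56×(236−197) = 1216.6 kJ/kg
Q = 325000 kJ/min = 5416.7 kJ/s = 5416.7 kJ/s
ṁ = Q/Δh = 5416.7 / 1216.6 = 4.4525 kg/s

ṁ = 4.45 kg/s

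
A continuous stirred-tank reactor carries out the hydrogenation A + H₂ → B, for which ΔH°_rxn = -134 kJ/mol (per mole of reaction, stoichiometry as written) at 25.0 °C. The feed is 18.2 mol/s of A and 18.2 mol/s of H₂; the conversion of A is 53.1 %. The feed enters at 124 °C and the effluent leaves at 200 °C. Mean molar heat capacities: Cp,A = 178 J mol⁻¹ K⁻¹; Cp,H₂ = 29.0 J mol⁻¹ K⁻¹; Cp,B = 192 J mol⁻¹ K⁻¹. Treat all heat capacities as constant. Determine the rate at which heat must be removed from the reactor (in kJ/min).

Extent of reaction ξ = 0.531 × 18.2 = 9.6642 mol/s
Reaction term: ξ·ΔH°_rxn = 9.6642 × -134 = -1295 kJ/s
Sensible, feed 124→25 °C: -372.97 kJ/s
Outlet flows (mol/s): A 8.5358, H₂ 8.5358, B 9.6642
Sensible, products 25→200 °C: 633.93 kJ/s
Q = ΔH = -1034 kJ/s = -1034 kW
Heat removed = 62043 kJ/min

Q_out = 62000 kJ/min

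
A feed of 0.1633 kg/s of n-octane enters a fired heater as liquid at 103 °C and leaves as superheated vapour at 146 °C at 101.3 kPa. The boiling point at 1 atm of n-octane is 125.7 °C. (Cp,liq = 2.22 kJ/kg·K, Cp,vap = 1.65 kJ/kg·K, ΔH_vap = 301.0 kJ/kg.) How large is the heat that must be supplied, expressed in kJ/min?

liquid 103→125.7 °C: 50.394 kJ/kg
vaporisation at 125.7 °C: 301 kJ/kg
vapour 125.7→146 °C: 33.495 kJ/kg
Δh = 50.394 + 301 + 33.495 = 384.89 kJ/kg
Q = ṁ·Δh = 0.1633 kg/s × 384.89 kJ/kg = 62.852 kJ/s
|Q| = 62.852 kW = 3771.1 kJ/min

Q = 3770 kJ/min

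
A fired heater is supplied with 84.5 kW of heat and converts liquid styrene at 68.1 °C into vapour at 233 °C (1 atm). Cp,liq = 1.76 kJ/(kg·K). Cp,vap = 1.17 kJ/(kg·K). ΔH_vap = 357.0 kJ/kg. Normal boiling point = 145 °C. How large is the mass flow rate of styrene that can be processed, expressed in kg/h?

Δh = 1.76×(145−68.1) + 357.0 + 1.17×(233−145) = 595.3 kJ/kg
Q = 84.5 kW = 84.5 kJ/s = 304200 kJ/h
ṁ = Q/Δh = 304200 / 595.3 = 511 kg/h

ṁ = 511 kg/h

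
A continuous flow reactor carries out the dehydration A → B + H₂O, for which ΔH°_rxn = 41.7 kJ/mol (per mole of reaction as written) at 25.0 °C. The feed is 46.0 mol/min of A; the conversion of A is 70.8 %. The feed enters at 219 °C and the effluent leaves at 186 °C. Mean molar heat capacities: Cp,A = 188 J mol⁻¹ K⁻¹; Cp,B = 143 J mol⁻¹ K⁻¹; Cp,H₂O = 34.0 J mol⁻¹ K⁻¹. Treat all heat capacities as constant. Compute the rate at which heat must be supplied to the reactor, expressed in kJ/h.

Extent of reaction ξ = 0.708 × 46.0 = 32.568 mol/min
Reaction term: ξ·ΔH°_rxn = 32.568 × 41.7 = 1358.1 kJ/min
Sensible, feed 219→25 °C: -1677.7 kJ/min
Outlet flows (mol/min): A 13.432, B 32.568, H₂O 32.568
Sensible, products 25→186 °C: 1334.7 kJ/min
Q = ΔH = 1015 kJ/min = 16.917 kW
Heat supplied = 60901 kJ/h

Q_in = 60900 kJ/h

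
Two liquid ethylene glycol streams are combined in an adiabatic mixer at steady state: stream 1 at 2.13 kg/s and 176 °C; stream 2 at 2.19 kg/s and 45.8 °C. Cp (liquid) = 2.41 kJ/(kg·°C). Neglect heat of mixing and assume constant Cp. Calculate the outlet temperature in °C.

Adiabatic, steady state ⇒ Σ ṁᵢCp,ᵢ(T_out − Tᵢ) = 0
T_out = Σ ṁᵢCp,ᵢTᵢ / Σ ṁᵢCp,ᵢ
      = 1145.2 / 10.411 = 110 °C

T_out = 110 °C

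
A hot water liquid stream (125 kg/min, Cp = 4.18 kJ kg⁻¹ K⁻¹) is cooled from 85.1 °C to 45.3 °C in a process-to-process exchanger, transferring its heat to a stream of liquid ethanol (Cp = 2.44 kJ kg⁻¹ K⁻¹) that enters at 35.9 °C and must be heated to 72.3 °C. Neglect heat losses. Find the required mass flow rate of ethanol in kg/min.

ṁ_c = 234 kg/min

Heat released by hot stream: Q = 125 × 4.18 × (85.1 − 45.3) = 20796 kJ/min
Energy balance on cold side (adiabatic exchanger): Q = ṁ_c·Cp_c·(T_c,out − T_c,in)
ṁ_c = 20796 / [2.44 × (72.3 − 35.9)] = 234.14 kg/min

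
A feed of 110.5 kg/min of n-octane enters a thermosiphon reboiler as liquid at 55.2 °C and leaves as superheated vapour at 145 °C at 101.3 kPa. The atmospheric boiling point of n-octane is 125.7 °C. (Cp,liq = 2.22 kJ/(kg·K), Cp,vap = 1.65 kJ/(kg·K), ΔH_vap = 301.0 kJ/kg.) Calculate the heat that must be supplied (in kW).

Q = 901 kW

liquid 55.2→125.7 °C: 156.51 kJ/kg
vaporisation at 125.7 °C: 301 kJ/kg
vapour 125.7→145 °C: 31.845 kJ/kg
Δh = 156.51 + 301 + 31.845 = 489.36 kJ/kg
Q = ṁ·Δh = 110.5 kg/min × 489.36 kJ/kg = 54074 kJ/min
|Q| = 901.23 kW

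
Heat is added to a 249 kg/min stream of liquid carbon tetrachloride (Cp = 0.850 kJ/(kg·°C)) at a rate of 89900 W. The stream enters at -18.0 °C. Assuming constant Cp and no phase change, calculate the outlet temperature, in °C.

T_out = 7.49 °C

Q = 89900 W = 5394 kJ/min
ΔT = Q/(ṁ·Cp) = 5394/(249×0.850) = 25.485 K
T_out = -18.0 + 25.485 = 7.4855 °C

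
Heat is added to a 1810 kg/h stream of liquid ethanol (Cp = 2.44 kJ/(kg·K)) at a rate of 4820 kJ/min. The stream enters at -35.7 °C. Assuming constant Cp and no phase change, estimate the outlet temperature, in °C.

Q = 4820 kJ/min = 289200 kJ/h
ΔT = Q/(ṁ·Cp) = 289200/(1810×2.44) = 65.483 K
T_out = -35.7 + 65.483 = 29.783 °C

T_out = 29.8 °C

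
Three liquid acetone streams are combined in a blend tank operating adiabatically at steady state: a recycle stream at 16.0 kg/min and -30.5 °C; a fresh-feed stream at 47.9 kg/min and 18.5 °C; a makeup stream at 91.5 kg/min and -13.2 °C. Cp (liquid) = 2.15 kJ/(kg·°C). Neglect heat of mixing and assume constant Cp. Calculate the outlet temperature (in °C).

T_out = -5.21 °C

Energy balance with Q = 0: Σ ṁᵢCp,ᵢ(T_out − Tᵢ) = 0
T_out = Σ ṁᵢCp,ᵢTᵢ / Σ ṁᵢCp,ᵢ
      = -1740.7 / 334.11 = -5.2101 °C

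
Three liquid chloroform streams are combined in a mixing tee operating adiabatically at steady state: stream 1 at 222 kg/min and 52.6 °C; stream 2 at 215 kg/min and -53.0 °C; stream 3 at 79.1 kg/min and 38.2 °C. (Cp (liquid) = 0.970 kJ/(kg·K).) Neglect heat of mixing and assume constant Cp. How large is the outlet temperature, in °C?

Adiabatic, steady state ⇒ Σ ṁᵢCp,ᵢ(T_out − Tᵢ) = 0
T_out = Σ ṁᵢCp,ᵢTᵢ / Σ ṁᵢCp,ᵢ
      = 3204.7 / 500.62 = 6.4015 °C

T_out = 6.40 °C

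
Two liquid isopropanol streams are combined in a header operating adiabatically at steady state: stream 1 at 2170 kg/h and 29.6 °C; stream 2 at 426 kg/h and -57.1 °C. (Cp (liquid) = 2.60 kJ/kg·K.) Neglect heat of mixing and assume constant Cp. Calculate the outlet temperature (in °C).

Adiabatic, steady state ⇒ Σ ṁᵢCp,ᵢ(T_out − Tᵢ) = 0
Σ ṁᵢCp,ᵢTᵢ = 2170×2.60×29.6 + 426×2.60×-57.1 = 103760
Σ ṁᵢCp,ᵢ = 2170×2.60 + 426×2.60 = 6749.6
T_out = 103760 / 6749.6 = 15.373 °C

T_out = 15.4 °C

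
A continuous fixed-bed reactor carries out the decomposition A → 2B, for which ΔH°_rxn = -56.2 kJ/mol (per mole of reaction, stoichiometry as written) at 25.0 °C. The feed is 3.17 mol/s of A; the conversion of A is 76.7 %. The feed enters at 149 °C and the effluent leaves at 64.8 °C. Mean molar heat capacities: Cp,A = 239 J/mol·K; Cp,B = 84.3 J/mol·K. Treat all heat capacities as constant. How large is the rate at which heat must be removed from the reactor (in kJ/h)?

Q_out = 746000 kJ/h

Extent of reaction ξ = 0.767 × 3.17 = 2.4314 mol/s
Reaction term: ξ·ΔH°_rxn = 2.4314 × -56.2 = -136.64 kJ/s
Sensible, feed 149→25 °C: -93.946 kJ/s
Outlet flows (mol/s): A 0.73861, B 4.8628
Sensible, products 25→64.8 °C: 23.341 kJ/s
Q = ΔH = -207.25 kJ/s = -207.25 kW
Heat removed = 746100 kJ/h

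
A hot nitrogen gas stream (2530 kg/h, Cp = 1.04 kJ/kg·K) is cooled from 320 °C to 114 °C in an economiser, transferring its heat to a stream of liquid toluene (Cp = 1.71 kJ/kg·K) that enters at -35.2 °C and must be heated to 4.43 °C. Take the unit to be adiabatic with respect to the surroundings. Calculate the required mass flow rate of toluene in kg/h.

Heat released by hot stream: Q = 2530 × 1.04 × (320 − 114) = 542030 kJ/h
Energy balance on cold side (adiabatic exchanger): Q = ṁ_c·Cp_c·(T_c,out − T_c,in)
ṁ_c = 542030 / [1.71 × (4.43 − -35.2)] = 7998.4 kg/h

ṁ_c = 8000 kg/h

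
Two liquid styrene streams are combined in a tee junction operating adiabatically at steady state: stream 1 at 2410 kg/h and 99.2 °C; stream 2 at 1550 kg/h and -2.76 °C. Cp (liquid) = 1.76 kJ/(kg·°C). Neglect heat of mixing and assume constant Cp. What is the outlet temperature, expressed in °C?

Adiabatic, steady state ⇒ Σ ṁᵢCp,ᵢ(T_out − Tᵢ) = 0
Σ ṁᵢCp,ᵢTᵢ = 2410×1.76×99.2 + 1550×1.76×-2.76 = 413240
Σ ṁᵢCp,ᵢ = 2410×1.76 + 1550×1.76 = 6969.6
T_out = 413240 / 6969.6 = 59.291 °C

T_out = 59.3 °C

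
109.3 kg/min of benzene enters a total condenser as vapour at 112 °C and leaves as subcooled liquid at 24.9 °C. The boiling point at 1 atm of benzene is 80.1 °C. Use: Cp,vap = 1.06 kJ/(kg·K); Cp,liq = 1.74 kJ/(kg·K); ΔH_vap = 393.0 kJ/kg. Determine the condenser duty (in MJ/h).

Q_c = 3430 MJ/h

vapour 112→80.1 °C: -33.814 kJ/kg
condensation at 80.1 °C: -393 kJ/kg
liquid 80.1→24.9 °C: -96.048 kJ/kg
Δh = -33.814 + -393 + -96.048 = -522.86 kJ/kg
Q = ṁ·Δh = 109.3 kg/min × -522.86 kJ/kg = -57149 kJ/min
|Q| = 952.48 kW = 3428.9 MJ/h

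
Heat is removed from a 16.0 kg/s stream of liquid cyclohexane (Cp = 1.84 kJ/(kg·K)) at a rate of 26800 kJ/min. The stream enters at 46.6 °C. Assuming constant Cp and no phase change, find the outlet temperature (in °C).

Q = 26800 kJ/min = 446.67 kJ/s
ΔT = Q/(ṁ·Cp) = 446.67/(16.0×1.84) = 15.172 K
T_out = 46.6 − 15.172 = 31.428 °C

T_out = 31.4 °C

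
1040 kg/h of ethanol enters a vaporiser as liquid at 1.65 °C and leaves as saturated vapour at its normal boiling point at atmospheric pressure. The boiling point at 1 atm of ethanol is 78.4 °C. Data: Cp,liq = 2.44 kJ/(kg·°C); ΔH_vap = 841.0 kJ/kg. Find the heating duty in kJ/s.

liquid 1.65→78.4 °C: 187.27 kJ/kg
vaporisation at 78.4 °C: 841 kJ/kg
Δh = 187.27 + 841 = 1028.3 kJ/kg
Q = ṁ·Δh = 1040 kg/h × 1028.3 kJ/kg = 1.0694e+06 kJ/h
|Q| = 297.06 kW

Q = 297 kJ/s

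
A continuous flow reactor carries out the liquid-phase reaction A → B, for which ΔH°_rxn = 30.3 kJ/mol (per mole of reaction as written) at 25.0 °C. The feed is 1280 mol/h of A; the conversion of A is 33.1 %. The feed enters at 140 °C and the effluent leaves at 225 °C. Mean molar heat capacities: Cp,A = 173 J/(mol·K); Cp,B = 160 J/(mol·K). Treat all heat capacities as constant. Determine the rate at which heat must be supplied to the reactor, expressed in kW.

Q_in = 8.49 kW

Extent of reaction ξ = 0.331 × 1280 = 423.68 mol/h
Reaction term: ξ·ΔH°_rxn = 423.68 × 30.3 = 12838 kJ/h
Sensible, feed 140→25 °C: -25466 kJ/h
Outlet flows (mol/h): A 856.32, B 423.68
Sensible, products 25→225 °C: 43186 kJ/h
Q = ΔH = 30558 kJ/h = 8.4884 kW
Heat supplied = 8.4884 kW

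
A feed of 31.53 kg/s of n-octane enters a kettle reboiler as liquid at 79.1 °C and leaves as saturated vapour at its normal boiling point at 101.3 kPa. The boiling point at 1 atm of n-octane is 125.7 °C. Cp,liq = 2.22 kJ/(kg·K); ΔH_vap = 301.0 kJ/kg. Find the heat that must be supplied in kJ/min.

liquid 79.1→125.7 °C: 103.45 kJ/kg
vaporisation at 125.7 °C: 301 kJ/kg
Δh = 103.45 + 301 = 404.45 kJ/kg
Q = ṁ·Δh = 31.53 kg/s × 404.45 kJ/kg = 12752 kJ/s
|Q| = 12752 kW = 765140 kJ/min

Q = 765000 kJ/min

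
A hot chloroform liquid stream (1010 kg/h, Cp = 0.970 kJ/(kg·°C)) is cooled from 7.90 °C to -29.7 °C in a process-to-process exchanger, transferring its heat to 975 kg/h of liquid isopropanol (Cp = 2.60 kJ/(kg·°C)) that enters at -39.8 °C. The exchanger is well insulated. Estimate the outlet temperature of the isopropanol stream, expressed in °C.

T_c,out = -25.3 °C

Heat released by hot stream: Q = 1010 × 0.970 × (7.90 − -29.7) = 36837 kJ/h
Energy balance on cold side (adiabatic exchanger): Q = ṁ_c·Cp_c·(T_c,out − T_c,in)
T_c,out = -39.8 + 36837/(975 × 2.60) = -25.269 °C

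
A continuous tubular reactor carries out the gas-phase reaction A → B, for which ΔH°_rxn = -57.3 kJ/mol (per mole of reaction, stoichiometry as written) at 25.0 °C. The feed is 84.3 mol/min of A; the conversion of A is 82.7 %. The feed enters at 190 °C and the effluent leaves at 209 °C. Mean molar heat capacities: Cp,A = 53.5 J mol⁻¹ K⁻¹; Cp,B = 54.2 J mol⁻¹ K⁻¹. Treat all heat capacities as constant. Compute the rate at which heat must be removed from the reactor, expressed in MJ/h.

Q_out = 234 MJ/h

Extent of reaction ξ = 0.827 × 84.3 = 69.716 mol/min
Reaction term: ξ·ΔH°_rxn = 69.716 × -57.3 = -3994.7 kJ/min
Sensible, feed 190→25 °C: -744.16 kJ/min
Outlet flows (mol/min): A 14.584, B 69.716
Sensible, products 25→209 °C: 838.83 kJ/min
Q = ΔH = -3900.1 kJ/min = -65.001 kW
Heat removed = 234 MJ/h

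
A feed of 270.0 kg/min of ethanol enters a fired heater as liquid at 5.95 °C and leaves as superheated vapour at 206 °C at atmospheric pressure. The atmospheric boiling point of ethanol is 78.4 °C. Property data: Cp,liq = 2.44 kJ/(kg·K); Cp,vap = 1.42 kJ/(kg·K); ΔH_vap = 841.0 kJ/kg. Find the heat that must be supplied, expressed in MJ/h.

liquid 5.95→78.4 °C: 176.78 kJ/kg
vaporisation at 78.4 °C: 841 kJ/kg
vapour 78.4→206 °C: 181.19 kJ/kg
Δh = 176.78 + 841 + 181.19 = 1199 kJ/kg
Q = ṁ·Δh = 270.0 kg/min × 1199 kJ/kg = 323720 kJ/min
|Q| = 5395.4 kW = 19423 MJ/h

Q = 19400 MJ/h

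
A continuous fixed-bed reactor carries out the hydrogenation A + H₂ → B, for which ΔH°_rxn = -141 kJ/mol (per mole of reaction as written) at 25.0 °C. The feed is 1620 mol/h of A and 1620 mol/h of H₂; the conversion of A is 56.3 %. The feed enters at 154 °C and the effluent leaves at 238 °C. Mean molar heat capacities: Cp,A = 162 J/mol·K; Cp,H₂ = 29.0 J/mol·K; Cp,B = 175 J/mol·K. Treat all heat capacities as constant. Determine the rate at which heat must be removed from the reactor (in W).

Q_out = 29400 W

Extent of reaction ξ = 0.563 × 1620 = 912.06 mol/h
Reaction term: ξ·ΔH°_rxn = 912.06 × -141 = -128600 kJ/h
Sensible, feed 154→25 °C: -39915 kJ/h
Outlet flows (mol/h): A 707.94, H₂ 707.94, B 912.06
Sensible, products 25→238 °C: 62798 kJ/h
Q = ΔH = -105720 kJ/h = -29.366 kW
Heat removed = 29366 W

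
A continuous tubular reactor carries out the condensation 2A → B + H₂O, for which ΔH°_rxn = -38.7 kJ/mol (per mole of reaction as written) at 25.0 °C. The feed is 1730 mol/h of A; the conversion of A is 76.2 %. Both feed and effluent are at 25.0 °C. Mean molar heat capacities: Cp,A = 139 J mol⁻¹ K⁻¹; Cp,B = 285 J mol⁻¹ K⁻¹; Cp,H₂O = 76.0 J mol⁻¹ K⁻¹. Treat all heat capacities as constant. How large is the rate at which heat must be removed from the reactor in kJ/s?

Q_out = 7.09 kJ/s

Extent of reaction ξ = 0.762 × 1730 / 2 = 659.13 mol/h
Reaction term: ξ·ΔH°_rxn = 659.13 × -38.7 = -25508 kJ/h
Q = ΔH = -25508 kJ/h = -7.0856 kW
Heat removed = 7.0856 kJ/s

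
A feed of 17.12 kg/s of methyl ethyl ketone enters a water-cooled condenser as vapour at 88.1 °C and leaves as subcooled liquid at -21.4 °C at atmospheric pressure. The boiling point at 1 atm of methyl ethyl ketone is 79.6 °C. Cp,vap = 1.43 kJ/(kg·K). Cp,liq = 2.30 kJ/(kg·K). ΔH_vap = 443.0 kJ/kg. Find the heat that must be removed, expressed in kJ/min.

vapour 88.1→79.6 °C: -12.155 kJ/kg
condensation at 79.6 °C: -443 kJ/kg
liquid 79.6→-21.4 °C: -232.3 kJ/kg
Δh = -12.155 + -443 + -232.3 = -687.45 kJ/kg
Q = ṁ·Δh = 17.12 kg/s × -687.45 kJ/kg = -11769 kJ/s
|Q| = 11769 kW = 706150 kJ/min

Q_c = 706000 kJ/min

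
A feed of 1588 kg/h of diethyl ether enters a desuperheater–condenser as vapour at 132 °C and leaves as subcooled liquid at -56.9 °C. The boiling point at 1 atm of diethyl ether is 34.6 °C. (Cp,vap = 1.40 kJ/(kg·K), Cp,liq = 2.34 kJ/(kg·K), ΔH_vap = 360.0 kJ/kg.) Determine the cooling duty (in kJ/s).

Q_c = 313 kJ/s

vapour 132→34.6 °C: -136.36 kJ/kg
condensation at 34.6 °C: -360 kJ/kg
liquid 34.6→-56.9 °C: -214.11 kJ/kg
Δh = -136.36 + -360 + -214.11 = -710.47 kJ/kg
Q = ṁ·Δh = 1588 kg/h × -710.47 kJ/kg = -1.1282e+06 kJ/h
|Q| = 313.4 kW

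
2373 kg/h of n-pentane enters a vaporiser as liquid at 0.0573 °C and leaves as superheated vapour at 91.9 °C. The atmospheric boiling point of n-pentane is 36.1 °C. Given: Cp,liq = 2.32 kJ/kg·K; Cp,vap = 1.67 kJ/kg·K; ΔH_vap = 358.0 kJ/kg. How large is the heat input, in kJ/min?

Q = 21200 kJ/min

liquid 0.0573→36.1 °C: 83.619 kJ/kg
vaporisation at 36.1 °C: 358 kJ/kg
vapour 36.1→91.9 °C: 93.186 kJ/kg
Δh = 83.619 + 358 + 93.186 = 534.81 kJ/kg
Q = ṁ·Δh = 2373 kg/h × 534.81 kJ/kg = 1.2691e+06 kJ/h
|Q| = 352.53 kW = 21152 kJ/min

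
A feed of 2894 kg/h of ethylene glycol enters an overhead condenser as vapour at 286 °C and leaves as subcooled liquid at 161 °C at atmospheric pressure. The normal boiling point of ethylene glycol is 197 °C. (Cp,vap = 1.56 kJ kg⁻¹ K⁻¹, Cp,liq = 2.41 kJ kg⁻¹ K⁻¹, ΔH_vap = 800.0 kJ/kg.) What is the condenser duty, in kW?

vapour 286→197 °C: -138.84 kJ/kg
condensation at 197 °C: -800 kJ/kg
liquid 197→161 °C: -86.76 kJ/kg
Δh = -138.84 + -800 + -86.76 = -1025.6 kJ/kg
Q = ṁ·Δh = 2894 kg/h × -1025.6 kJ/kg = -2.9681e+06 kJ/h
|Q| = 824.47 kW

Q_c = 824 kW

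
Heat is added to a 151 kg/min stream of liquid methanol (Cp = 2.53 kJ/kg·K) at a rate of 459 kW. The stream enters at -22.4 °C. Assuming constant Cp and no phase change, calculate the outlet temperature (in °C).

Q = 459 kW = 27540 kJ/min
ΔT = Q/(ṁ·Cp) = 27540/(151×2.53) = 72.089 K
T_out = -22.4 + 72.089 = 49.689 °C

T_out = 49.7 °C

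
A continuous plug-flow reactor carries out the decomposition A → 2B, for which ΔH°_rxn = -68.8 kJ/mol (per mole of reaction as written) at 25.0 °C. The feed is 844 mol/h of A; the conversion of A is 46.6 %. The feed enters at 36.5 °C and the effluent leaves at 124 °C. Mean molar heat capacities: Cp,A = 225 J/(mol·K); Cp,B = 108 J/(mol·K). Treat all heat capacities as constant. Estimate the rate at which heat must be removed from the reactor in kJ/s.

Extent of reaction ξ = 0.466 × 844 = 393.3 mol/h
Reaction term: ξ·ΔH°_rxn = 393.3 × -68.8 = -27059 kJ/h
Sensible, feed 36.5→25 °C: -2183.8 kJ/h
Outlet flows (mol/h): A 450.7, B 786.61
Sensible, products 25→124 °C: 18450 kJ/h
Q = ΔH = -10793 kJ/h = -2.9982 kW
Heat removed = 2.9982 kJ/s

Q_out = 3.00 kJ/s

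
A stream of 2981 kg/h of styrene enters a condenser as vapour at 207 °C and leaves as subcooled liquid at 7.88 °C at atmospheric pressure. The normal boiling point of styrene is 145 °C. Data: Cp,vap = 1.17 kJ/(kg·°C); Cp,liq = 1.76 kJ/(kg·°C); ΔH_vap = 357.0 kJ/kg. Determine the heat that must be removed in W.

vapour 207→145 °C: -72.54 kJ/kg
condensation at 145 °C: -357 kJ/kg
liquid 145→7.88 °C: -241.33 kJ/kg
Δh = -72.54 + -357 + -241.33 = -670.87 kJ/kg
Q = ṁ·Δh = 2981 kg/h × -670.87 kJ/kg = -1.9999e+06 kJ/h
|Q| = 555.52 kW = 555520 W

Q_c = 556000 W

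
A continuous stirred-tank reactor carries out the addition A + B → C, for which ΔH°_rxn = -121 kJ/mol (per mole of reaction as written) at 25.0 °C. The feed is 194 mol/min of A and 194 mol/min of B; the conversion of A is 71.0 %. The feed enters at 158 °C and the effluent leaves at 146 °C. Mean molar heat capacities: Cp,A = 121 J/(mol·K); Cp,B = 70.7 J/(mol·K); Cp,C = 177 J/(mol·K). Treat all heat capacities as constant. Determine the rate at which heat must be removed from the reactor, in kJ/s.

Q_out = 289 kJ/s

Extent of reaction ξ = 0.710 × 194 = 137.74 mol/min
Reaction term: ξ·ΔH°_rxn = 137.74 × -121 = -16667 kJ/min
Sensible, feed 158→25 °C: -4946.2 kJ/min
Outlet flows (mol/min): A 56.26, B 56.26, C 137.74
Sensible, products 25→146 °C: 4255 kJ/min
Q = ΔH = -17358 kJ/min = -289.3 kW
Heat removed = 289.3 kJ/s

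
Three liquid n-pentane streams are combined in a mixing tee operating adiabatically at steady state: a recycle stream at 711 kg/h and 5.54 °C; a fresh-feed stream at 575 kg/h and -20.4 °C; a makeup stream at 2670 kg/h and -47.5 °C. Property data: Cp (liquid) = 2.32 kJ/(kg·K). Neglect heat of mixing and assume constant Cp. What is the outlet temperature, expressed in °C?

No heat crosses the boundary, so H_out = H_in.
Σ ṁᵢCp,ᵢTᵢ = 711×2.32×5.54 + 575×2.32×-20.4 + 2670×2.32×-47.5 = -312310
Σ ṁᵢCp,ᵢ = 711×2.32 + 575×2.32 + 2670×2.32 = 9177.9
T_out = -312310 / 9177.9 = -34.028 °C

T_out = -34.0 °C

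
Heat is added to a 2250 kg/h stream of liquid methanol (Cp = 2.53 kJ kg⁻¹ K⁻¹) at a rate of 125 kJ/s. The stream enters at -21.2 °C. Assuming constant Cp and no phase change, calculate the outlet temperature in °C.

T_out = 57.9 °C

Q = 125 kJ/s = 450000 kJ/h
ΔT = Q/(ṁ·Cp) = 450000/(2250×2.53) = 79.051 K
T_out = -21.2 + 79.051 = 57.851 °C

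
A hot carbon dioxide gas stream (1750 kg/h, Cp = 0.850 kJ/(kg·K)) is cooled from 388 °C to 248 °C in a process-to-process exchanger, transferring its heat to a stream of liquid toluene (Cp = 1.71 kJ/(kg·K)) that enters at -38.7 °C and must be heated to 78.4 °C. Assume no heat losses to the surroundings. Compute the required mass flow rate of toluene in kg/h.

ṁ_c = 1040 kg/h

Heat released by hot stream: Q = 1750 × 0.850 × (388 − 248) = 208250 kJ/h
Energy balance on cold side (adiabatic exchanger): Q = ṁ_c·Cp_c·(T_c,out − T_c,in)
ṁ_c = 208250 / [1.71 × (78.4 − -38.7)] = 1040 kg/h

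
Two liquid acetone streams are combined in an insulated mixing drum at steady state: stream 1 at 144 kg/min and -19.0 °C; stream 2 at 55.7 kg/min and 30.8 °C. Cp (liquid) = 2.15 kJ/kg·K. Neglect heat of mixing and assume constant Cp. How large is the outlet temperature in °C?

Adiabatic, steady state ⇒ Σ ṁᵢCp,ᵢ(T_out − Tᵢ) = 0
Σ ṁᵢCp,ᵢTᵢ = 144×2.15×-19.0 + 55.7×2.15×30.8 = -2193.9
Σ ṁᵢCp,ᵢ = 144×2.15 + 55.7×2.15 = 429.35
T_out = -2193.9 / 429.35 = -5.1099 °C

T_out = -5.11 °C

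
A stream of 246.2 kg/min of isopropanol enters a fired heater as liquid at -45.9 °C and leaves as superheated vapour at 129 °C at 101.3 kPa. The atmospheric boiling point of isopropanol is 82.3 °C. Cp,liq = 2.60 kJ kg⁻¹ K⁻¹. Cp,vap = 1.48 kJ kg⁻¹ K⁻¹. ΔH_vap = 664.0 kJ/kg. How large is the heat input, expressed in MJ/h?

liquid -45.9→82.3 °C: 333.32 kJ/kg
vaporisation at 82.3 °C: 664 kJ/kg
vapour 82.3→129 °C: 69.116 kJ/kg
Δh = 333.32 + 664 + 69.116 = 1066.4 kJ/kg
Q = ṁ·Δh = 246.2 kg/min × 1066.4 kJ/kg = 262560 kJ/min
|Q| = 4375.9 kW = 15753 MJ/h

Q = 15800 MJ/h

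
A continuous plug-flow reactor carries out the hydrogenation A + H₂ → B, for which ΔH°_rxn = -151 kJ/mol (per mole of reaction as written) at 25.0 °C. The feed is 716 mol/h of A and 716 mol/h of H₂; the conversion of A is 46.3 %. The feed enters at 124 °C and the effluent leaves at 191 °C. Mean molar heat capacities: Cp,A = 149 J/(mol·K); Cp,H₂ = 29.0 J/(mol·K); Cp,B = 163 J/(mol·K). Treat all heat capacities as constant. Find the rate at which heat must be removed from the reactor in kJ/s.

Q_out = 11.8 kJ/s

Extent of reaction ξ = 0.463 × 716 = 331.51 mol/h
Reaction term: ξ·ΔH°_rxn = 331.51 × -151 = -50058 kJ/h
Sensible, feed 124→25 °C: -12617 kJ/h
Outlet flows (mol/h): A 384.49, H₂ 384.49, B 331.51
Sensible, products 25→191 °C: 20331 kJ/h
Q = ΔH = -42344 kJ/h = -11.762 kW
Heat removed = 11.762 kJ/s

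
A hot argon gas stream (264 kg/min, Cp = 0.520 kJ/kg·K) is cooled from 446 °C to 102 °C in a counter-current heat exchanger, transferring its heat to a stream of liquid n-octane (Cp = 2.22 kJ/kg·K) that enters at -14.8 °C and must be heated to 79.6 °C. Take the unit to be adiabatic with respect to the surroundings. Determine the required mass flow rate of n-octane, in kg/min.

ṁ_c = 225 kg/min

Heat released by hot stream: Q = 264 × 0.520 × (446 − 102) = 47224 kJ/min
Energy balance on cold side (adiabatic exchanger): Q = ṁ_c·Cp_c·(T_c,out − T_c,in)
ṁ_c = 47224 / [2.22 × (79.6 − -14.8)] = 225.34 kg/min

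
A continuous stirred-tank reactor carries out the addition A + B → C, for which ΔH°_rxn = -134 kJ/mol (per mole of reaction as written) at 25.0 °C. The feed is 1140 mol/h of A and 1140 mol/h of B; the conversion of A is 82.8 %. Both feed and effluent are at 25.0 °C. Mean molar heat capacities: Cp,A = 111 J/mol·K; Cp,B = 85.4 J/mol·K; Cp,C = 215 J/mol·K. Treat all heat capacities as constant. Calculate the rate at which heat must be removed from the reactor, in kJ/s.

Q_out = 35.1 kJ/s

Extent of reaction ξ = 0.828 × 1140 = 943.92 mol/h
Reaction term: ξ·ΔH°_rxn = 943.92 × -134 = -126490 kJ/h
Q = ΔH = -126490 kJ/h = -35.135 kW
Heat removed = 35.135 kJ/s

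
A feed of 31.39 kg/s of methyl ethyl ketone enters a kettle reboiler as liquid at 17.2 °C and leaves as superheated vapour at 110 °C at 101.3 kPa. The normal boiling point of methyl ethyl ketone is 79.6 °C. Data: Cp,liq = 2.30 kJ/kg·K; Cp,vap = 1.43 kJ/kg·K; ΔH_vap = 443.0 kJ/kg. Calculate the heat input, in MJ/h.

Q = 71200 MJ/h

liquid 17.2→79.6 °C: 143.52 kJ/kg
vaporisation at 79.6 °C: 443 kJ/kg
vapour 79.6→110 °C: 43.472 kJ/kg
Δh = 143.52 + 443 + 43.472 = 629.99 kJ/kg
Q = ṁ·Δh = 31.39 kg/s × 629.99 kJ/kg = 19775 kJ/s
|Q| = 19775 kW = 71192 MJ/h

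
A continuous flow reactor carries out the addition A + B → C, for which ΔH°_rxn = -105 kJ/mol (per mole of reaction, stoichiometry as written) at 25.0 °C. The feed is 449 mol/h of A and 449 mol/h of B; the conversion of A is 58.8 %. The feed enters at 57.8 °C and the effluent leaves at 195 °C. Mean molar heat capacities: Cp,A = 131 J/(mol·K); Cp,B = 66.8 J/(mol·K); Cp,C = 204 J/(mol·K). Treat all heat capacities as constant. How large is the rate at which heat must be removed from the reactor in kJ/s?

Extent of reaction ξ = 0.588 × 449 = 264.01 mol/h
Reaction term: ξ·ΔH°_rxn = 264.01 × -105 = -27721 kJ/h
Sensible, feed 57.8→25 °C: -2913 kJ/h
Outlet flows (mol/h): A 184.99, B 184.99, C 264.01
Sensible, products 25→195 °C: 15376 kJ/h
Q = ΔH = -15258 kJ/h = -4.2383 kW
Heat removed = 4.2383 kJ/s

Q_out = 4.24 kJ/s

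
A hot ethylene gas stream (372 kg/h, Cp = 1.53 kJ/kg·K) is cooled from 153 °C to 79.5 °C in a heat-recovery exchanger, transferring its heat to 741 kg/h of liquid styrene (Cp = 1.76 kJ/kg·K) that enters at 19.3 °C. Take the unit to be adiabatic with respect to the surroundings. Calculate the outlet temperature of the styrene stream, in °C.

Heat released by hot stream: Q = 372 × 1.53 × (153 − 79.5) = 41833 kJ/h
Energy balance on cold side (adiabatic exchanger): Q = ṁ_c·Cp_c·(T_c,out − T_c,in)
T_c,out = 19.3 + 41833/(741 × 1.76) = 51.377 °C

T_c,out = 51.4 °C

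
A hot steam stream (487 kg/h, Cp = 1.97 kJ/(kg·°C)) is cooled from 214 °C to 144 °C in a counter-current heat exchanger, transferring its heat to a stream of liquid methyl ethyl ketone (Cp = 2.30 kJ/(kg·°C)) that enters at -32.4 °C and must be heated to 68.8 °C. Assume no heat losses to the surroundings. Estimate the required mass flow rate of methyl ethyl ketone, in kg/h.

ṁ_c = 289 kg/h

Heat released by hot stream: Q = 487 × 1.97 × (214 − 144) = 67157 kJ/h
Energy balance on cold side (adiabatic exchanger): Q = ṁ_c·Cp_c·(T_c,out − T_c,in)
ṁ_c = 67157 / [2.30 × (68.8 − -32.4)] = 288.53 kg/h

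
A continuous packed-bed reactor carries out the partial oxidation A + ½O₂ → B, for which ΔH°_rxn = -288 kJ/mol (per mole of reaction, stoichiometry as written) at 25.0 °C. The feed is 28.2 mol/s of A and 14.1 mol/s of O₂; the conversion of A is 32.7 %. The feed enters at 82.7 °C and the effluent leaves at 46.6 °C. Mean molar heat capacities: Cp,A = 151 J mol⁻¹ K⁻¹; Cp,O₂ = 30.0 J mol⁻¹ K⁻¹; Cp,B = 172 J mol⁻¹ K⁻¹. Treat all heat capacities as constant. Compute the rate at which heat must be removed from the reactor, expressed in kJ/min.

Extent of reaction ξ = 0.327 × 28.2 = 9.2214 mol/s
Reaction term: ξ·ΔH°_rxn = 9.2214 × -288 = -2655.8 kJ/s
Sensible, feed 82.7→25 °C: -270.11 kJ/s
Outlet flows (mol/s): A 18.979, O₂ 9.4893, B 9.2214
Sensible, products 25→46.6 °C: 102.31 kJ/s
Q = ΔH = -2823.6 kJ/s = -2823.6 kW
Heat removed = 169410 kJ/min

Q_out = 169000 kJ/min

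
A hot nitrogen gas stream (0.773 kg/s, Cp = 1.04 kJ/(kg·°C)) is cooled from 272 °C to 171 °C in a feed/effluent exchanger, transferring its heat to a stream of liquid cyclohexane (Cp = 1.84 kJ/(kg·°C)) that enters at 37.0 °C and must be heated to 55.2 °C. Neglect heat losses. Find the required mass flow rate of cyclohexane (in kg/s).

ṁ_c = 2.42 kg/s

Heat released by hot stream: Q = 0.773 × 1.04 × (272 − 171) = 81.196 kJ/s
Energy balance on cold side (adiabatic exchanger): Q = ṁ_c·Cp_c·(T_c,out − T_c,in)
ṁ_c = 81.196 / [1.84 × (55.2 − 37.0)] = 2.4246 kg/s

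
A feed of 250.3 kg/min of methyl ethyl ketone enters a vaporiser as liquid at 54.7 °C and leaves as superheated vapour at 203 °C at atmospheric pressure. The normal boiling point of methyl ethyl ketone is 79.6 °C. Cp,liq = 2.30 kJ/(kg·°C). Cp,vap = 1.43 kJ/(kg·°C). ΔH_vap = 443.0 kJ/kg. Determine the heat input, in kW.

liquid 54.7→79.6 °C: 57.27 kJ/kg
vaporisation at 79.6 °C: 443 kJ/kg
vapour 79.6→203 °C: 176.46 kJ/kg
Δh = 57.27 + 443 + 176.46 = 676.73 kJ/kg
Q = ṁ·Δh = 250.3 kg/min × 676.73 kJ/kg = 169390 kJ/min
|Q| = 2823.1 kW

Q = 2820 kW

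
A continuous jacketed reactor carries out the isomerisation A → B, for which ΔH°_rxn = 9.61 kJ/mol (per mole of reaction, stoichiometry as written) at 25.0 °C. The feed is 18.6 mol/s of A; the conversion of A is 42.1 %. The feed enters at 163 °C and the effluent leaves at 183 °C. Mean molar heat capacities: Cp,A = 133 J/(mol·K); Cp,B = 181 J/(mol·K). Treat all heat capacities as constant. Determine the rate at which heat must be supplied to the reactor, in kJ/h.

Extent of reaction ξ = 0.421 × 18.6 = 7.8306 mol/s
Reaction term: ξ·ΔH°_rxn = 7.8306 × 9.61 = 75.252 kJ/s
Sensible, feed 163→25 °C: -341.38 kJ/s
Outlet flows (mol/s): A 10.769, B 7.8306
Sensible, products 25→183 °C: 450.25 kJ/s
Q = ΔH = 184.12 kJ/s = 184.12 kW
Heat supplied = 662820 kJ/h

Q_in = 663000 kJ/h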